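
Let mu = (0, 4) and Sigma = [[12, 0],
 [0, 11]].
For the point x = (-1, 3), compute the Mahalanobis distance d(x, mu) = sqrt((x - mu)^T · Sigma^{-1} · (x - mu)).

Step 1 — centre the observation: (x - mu) = (-1, -1).

Step 2 — invert Sigma. det(Sigma) = 12·11 - (0)² = 132.
  Sigma^{-1} = (1/det) · [[d, -b], [-b, a]] = [[0.0833, 0],
 [0, 0.0909]].

Step 3 — form the quadratic (x - mu)^T · Sigma^{-1} · (x - mu):
  Sigma^{-1} · (x - mu) = (-0.0833, -0.0909).
  (x - mu)^T · [Sigma^{-1} · (x - mu)] = (-1)·(-0.0833) + (-1)·(-0.0909) = 0.1742.

Step 4 — take square root: d = √(0.1742) ≈ 0.4174.

d(x, mu) = √(0.1742) ≈ 0.4174


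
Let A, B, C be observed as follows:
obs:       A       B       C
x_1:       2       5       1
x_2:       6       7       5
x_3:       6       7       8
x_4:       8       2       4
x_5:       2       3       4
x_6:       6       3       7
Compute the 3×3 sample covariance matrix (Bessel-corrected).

Step 1 — column means:
  mean(A) = (2 + 6 + 6 + 8 + 2 + 6) / 6 = 30/6 = 5
  mean(B) = (5 + 7 + 7 + 2 + 3 + 3) / 6 = 27/6 = 4.5
  mean(C) = (1 + 5 + 8 + 4 + 4 + 7) / 6 = 29/6 = 4.8333

Step 2 — sample covariance S[i,j] = (1/(n-1)) · Σ_k (x_{k,i} - mean_i) · (x_{k,j} - mean_j), with n-1 = 5.
  S[A,A] = ((-3)·(-3) + (1)·(1) + (1)·(1) + (3)·(3) + (-3)·(-3) + (1)·(1)) / 5 = 30/5 = 6
  S[A,B] = ((-3)·(0.5) + (1)·(2.5) + (1)·(2.5) + (3)·(-2.5) + (-3)·(-1.5) + (1)·(-1.5)) / 5 = -1/5 = -0.2
  S[A,C] = ((-3)·(-3.8333) + (1)·(0.1667) + (1)·(3.1667) + (3)·(-0.8333) + (-3)·(-0.8333) + (1)·(2.1667)) / 5 = 17/5 = 3.4
  S[B,B] = ((0.5)·(0.5) + (2.5)·(2.5) + (2.5)·(2.5) + (-2.5)·(-2.5) + (-1.5)·(-1.5) + (-1.5)·(-1.5)) / 5 = 23.5/5 = 4.7
  S[B,C] = ((0.5)·(-3.8333) + (2.5)·(0.1667) + (2.5)·(3.1667) + (-2.5)·(-0.8333) + (-1.5)·(-0.8333) + (-1.5)·(2.1667)) / 5 = 6.5/5 = 1.3
  S[C,C] = ((-3.8333)·(-3.8333) + (0.1667)·(0.1667) + (3.1667)·(3.1667) + (-0.8333)·(-0.8333) + (-0.8333)·(-0.8333) + (2.1667)·(2.1667)) / 5 = 30.8333/5 = 6.1667

S is symmetric (S[j,i] = S[i,j]). Assembling:

S = [[6, -0.2, 3.4],
 [-0.2, 4.7, 1.3],
 [3.4, 1.3, 6.1667]]


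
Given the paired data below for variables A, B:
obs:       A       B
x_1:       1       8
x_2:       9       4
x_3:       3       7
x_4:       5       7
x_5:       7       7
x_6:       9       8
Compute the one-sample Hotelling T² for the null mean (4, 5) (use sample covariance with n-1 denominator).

Step 1 — sample mean vector:
  mean(A) = (1 + 9 + 3 + 5 + 7 + 9) / 6 = 34/6 = 5.6667
  mean(B) = (8 + 4 + 7 + 7 + 7 + 8) / 6 = 41/6 = 6.8333
  x̄ = (5.6667, 6.8333),  deviation x̄ - mu_0 = (5.6667, 6.8333) - (4, 5) = (1.6667, 1.8333).

Step 2 — sample covariance matrix, S[i,j] = (1/(n-1)) · Σ_k (x_{k,i} - mean_i) · (x_{k,j} - mean_j), divisor n-1 = 5:
  S[A,A] = ((-4.6667)·(-4.6667) + (3.3333)·(3.3333) + (-2.6667)·(-2.6667) + (-0.6667)·(-0.6667) + (1.3333)·(1.3333) + (3.3333)·(3.3333)) / 5 = 53.3333/5 = 10.6667
  S[A,B] = ((-4.6667)·(1.1667) + (3.3333)·(-2.8333) + (-2.6667)·(0.1667) + (-0.6667)·(0.1667) + (1.3333)·(0.1667) + (3.3333)·(1.1667)) / 5 = -11.3333/5 = -2.2667
  S[B,B] = ((1.1667)·(1.1667) + (-2.8333)·(-2.8333) + (0.1667)·(0.1667) + (0.1667)·(0.1667) + (0.1667)·(0.1667) + (1.1667)·(1.1667)) / 5 = 10.8333/5 = 2.1667
  S = [[10.6667, -2.2667],
 [-2.2667, 2.1667]].

Step 3 — invert S. det(S) = 10.6667·2.1667 - (-2.2667)² = 17.9733.
  S^{-1} = (1/det) · [[d, -b], [-b, a]] = [[0.1205, 0.1261],
 [0.1261, 0.5935]].

Step 4 — quadratic form (x̄ - mu_0)^T · S^{-1} · (x̄ - mu_0):
  S^{-1} · (x̄ - mu_0) = (0.4321, 1.2982),
  (x̄ - mu_0)^T · [...] = (1.6667)·(0.4321) + (1.8333)·(1.2982) = 3.1003.

Step 5 — scale by n: T² = 6 · 3.1003 = 18.6016.

T² ≈ 18.6016


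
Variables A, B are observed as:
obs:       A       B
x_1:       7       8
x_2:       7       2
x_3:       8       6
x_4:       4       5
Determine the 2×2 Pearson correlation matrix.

Step 1 — column means:
  mean(A) = (7 + 7 + 8 + 4) / 4 = 26/4 = 6.5
  mean(B) = (8 + 2 + 6 + 5) / 4 = 21/4 = 5.25

Step 2 — sample variances and covariances s[i,j] = (1/(n-1)) · Σ_k (x_{k,i} - mean_i) · (x_{k,j} - mean_j), with n-1 = 3:
  s[A,A] = ((0.5)·(0.5) + (0.5)·(0.5) + (1.5)·(1.5) + (-2.5)·(-2.5)) / 3 = 9/3 = 3
  s[A,B] = ((0.5)·(2.75) + (0.5)·(-3.25) + (1.5)·(0.75) + (-2.5)·(-0.25)) / 3 = 1.5/3 = 0.5
  s[B,B] = ((2.75)·(2.75) + (-3.25)·(-3.25) + (0.75)·(0.75) + (-0.25)·(-0.25)) / 3 = 18.75/3 = 6.25
  Sample standard deviations s_i = √(s[i,i]):
  s(A) = √(3) = 1.7321
  s(B) = √(6.25) = 2.5

Step 3 — r_{ij} = s_{ij} / (s_i · s_j):
  r[A,A] = 1 (diagonal).
  r[A,B] = 0.5 / (1.7321 · 2.5) = 0.5 / 4.3301 = 0.1155
  r[B,B] = 1 (diagonal).

R is symmetric with unit diagonal. Assembling:

R = [[1, 0.1155],
 [0.1155, 1]]


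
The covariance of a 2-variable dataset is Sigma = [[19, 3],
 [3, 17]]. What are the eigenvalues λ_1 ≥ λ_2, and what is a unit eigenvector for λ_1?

Step 1 — characteristic polynomial of 2×2 Sigma:
  det(Sigma - λI) = λ² - trace · λ + det = 0.
  trace = 19 + 17 = 36, det = 19·17 - (3)² = 314.
Step 2 — discriminant:
  Δ = trace² - 4·det = 1296 - 1256 = 40.
Step 3 — eigenvalues:
  λ = (trace ± √Δ)/2 = (36 ± 6.3246)/2,
  λ_1 = 21.1623,  λ_2 = 14.8377.

Step 4 — unit eigenvector for λ_1: solve (Sigma - λ_1 I)v = 0. First row:
  (19 - 21.1623)·v_x + (3)·v_y = 0, i.e. (-2.1623)·v_x + (3)·v_y = 0,
  so v ∝ (b, λ_1 - a) = (3, 2.1623) = u.
  ||u|| = √((3)² + (2.1623)²) = √(13.6754) ≈ 3.698,
  v_1 = u/||u|| ≈ (0.8112, 0.5847) (||v_1|| = 1).

λ_1 = 21.1623,  λ_2 = 14.8377;  v_1 ≈ (0.8112, 0.5847)


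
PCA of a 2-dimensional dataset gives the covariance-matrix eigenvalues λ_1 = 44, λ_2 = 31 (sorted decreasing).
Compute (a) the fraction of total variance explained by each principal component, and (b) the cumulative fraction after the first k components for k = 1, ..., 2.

Step 1 — total variance = trace(Sigma) = Σ λ_i = 44 + 31 = 75.

Step 2 — fraction explained by component i = λ_i / Σ λ:
  PC1: 44/75 = 0.5867
  PC2: 31/75 = 0.4133

Step 3 — cumulative fraction after k components = (λ_1 + ... + λ_k) / Σ λ:
  k = 1: 44/75 = 0.5867
  k = 2: (44 + 31)/75 = 75/75 = 1

Summary (fraction, with percent):

explained: PC1 0.5867 (58.67%), PC2 0.4133 (41.33%);  cumulative: 0.5867, 1


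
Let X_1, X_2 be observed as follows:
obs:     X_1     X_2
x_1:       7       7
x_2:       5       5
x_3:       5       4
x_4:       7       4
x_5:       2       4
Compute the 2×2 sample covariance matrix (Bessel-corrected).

Step 1 — column means:
  mean(X_1) = (7 + 5 + 5 + 7 + 2) / 5 = 26/5 = 5.2
  mean(X_2) = (7 + 5 + 4 + 4 + 4) / 5 = 24/5 = 4.8

Step 2 — sample covariance S[i,j] = (1/(n-1)) · Σ_k (x_{k,i} - mean_i) · (x_{k,j} - mean_j), with n-1 = 4.
  S[X_1,X_1] = ((1.8)·(1.8) + (-0.2)·(-0.2) + (-0.2)·(-0.2) + (1.8)·(1.8) + (-3.2)·(-3.2)) / 4 = 16.8/4 = 4.2
  S[X_1,X_2] = ((1.8)·(2.2) + (-0.2)·(0.2) + (-0.2)·(-0.8) + (1.8)·(-0.8) + (-3.2)·(-0.8)) / 4 = 5.2/4 = 1.3
  S[X_2,X_2] = ((2.2)·(2.2) + (0.2)·(0.2) + (-0.8)·(-0.8) + (-0.8)·(-0.8) + (-0.8)·(-0.8)) / 4 = 6.8/4 = 1.7

S is symmetric (S[j,i] = S[i,j]). Assembling:

S = [[4.2, 1.3],
 [1.3, 1.7]]


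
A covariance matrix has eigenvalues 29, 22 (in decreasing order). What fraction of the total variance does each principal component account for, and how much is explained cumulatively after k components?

Step 1 — total variance = trace(Sigma) = Σ λ_i = 29 + 22 = 51.

Step 2 — fraction explained by component i = λ_i / Σ λ:
  PC1: 29/51 = 0.5686
  PC2: 22/51 = 0.4314

Step 3 — cumulative fraction after k components = (λ_1 + ... + λ_k) / Σ λ:
  k = 1: 29/51 = 0.5686
  k = 2: (29 + 22)/51 = 51/51 = 1

Summary (fraction, with percent):

explained: PC1 0.5686 (56.86%), PC2 0.4314 (43.14%);  cumulative: 0.5686, 1


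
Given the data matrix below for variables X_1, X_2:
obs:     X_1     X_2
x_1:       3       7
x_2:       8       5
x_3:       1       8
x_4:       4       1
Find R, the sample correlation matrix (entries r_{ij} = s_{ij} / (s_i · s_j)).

Step 1 — column means:
  mean(X_1) = (3 + 8 + 1 + 4) / 4 = 16/4 = 4
  mean(X_2) = (7 + 5 + 8 + 1) / 4 = 21/4 = 5.25

Step 2 — sample variances and covariances s[i,j] = (1/(n-1)) · Σ_k (x_{k,i} - mean_i) · (x_{k,j} - mean_j), with n-1 = 3:
  s[X_1,X_1] = ((-1)·(-1) + (4)·(4) + (-3)·(-3) + (0)·(0)) / 3 = 26/3 = 8.6667
  s[X_1,X_2] = ((-1)·(1.75) + (4)·(-0.25) + (-3)·(2.75) + (0)·(-4.25)) / 3 = -11/3 = -3.6667
  s[X_2,X_2] = ((1.75)·(1.75) + (-0.25)·(-0.25) + (2.75)·(2.75) + (-4.25)·(-4.25)) / 3 = 28.75/3 = 9.5833
  Sample standard deviations s_i = √(s[i,i]):
  s(X_1) = √(8.6667) = 2.9439
  s(X_2) = √(9.5833) = 3.0957

Step 3 — r_{ij} = s_{ij} / (s_i · s_j):
  r[X_1,X_1] = 1 (diagonal).
  r[X_1,X_2] = -3.6667 / (2.9439 · 3.0957) = -3.6667 / 9.1135 = -0.4023
  r[X_2,X_2] = 1 (diagonal).

R is symmetric with unit diagonal. Assembling:

R = [[1, -0.4023],
 [-0.4023, 1]]


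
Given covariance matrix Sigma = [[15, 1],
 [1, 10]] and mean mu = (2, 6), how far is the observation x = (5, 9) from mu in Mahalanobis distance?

Step 1 — centre the observation: (x - mu) = (3, 3).

Step 2 — invert Sigma. det(Sigma) = 15·10 - (1)² = 149.
  Sigma^{-1} = (1/det) · [[d, -b], [-b, a]] = [[0.0671, -0.0067],
 [-0.0067, 0.1007]].

Step 3 — form the quadratic (x - mu)^T · Sigma^{-1} · (x - mu):
  Sigma^{-1} · (x - mu) = (0.1812, 0.2819).
  (x - mu)^T · [Sigma^{-1} · (x - mu)] = (3)·(0.1812) + (3)·(0.2819) = 1.3893.

Step 4 — take square root: d = √(1.3893) ≈ 1.1787.

d(x, mu) = √(1.3893) ≈ 1.1787


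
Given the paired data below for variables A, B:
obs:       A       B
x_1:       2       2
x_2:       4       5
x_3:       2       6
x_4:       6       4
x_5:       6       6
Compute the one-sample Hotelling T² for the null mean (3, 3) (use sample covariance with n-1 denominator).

Step 1 — sample mean vector:
  mean(A) = (2 + 4 + 2 + 6 + 6) / 5 = 20/5 = 4
  mean(B) = (2 + 5 + 6 + 4 + 6) / 5 = 23/5 = 4.6
  x̄ = (4, 4.6),  deviation x̄ - mu_0 = (4, 4.6) - (3, 3) = (1, 1.6).

Step 2 — sample covariance matrix, S[i,j] = (1/(n-1)) · Σ_k (x_{k,i} - mean_i) · (x_{k,j} - mean_j), divisor n-1 = 4:
  S[A,A] = ((-2)·(-2) + (0)·(0) + (-2)·(-2) + (2)·(2) + (2)·(2)) / 4 = 16/4 = 4
  S[A,B] = ((-2)·(-2.6) + (0)·(0.4) + (-2)·(1.4) + (2)·(-0.6) + (2)·(1.4)) / 4 = 4/4 = 1
  S[B,B] = ((-2.6)·(-2.6) + (0.4)·(0.4) + (1.4)·(1.4) + (-0.6)·(-0.6) + (1.4)·(1.4)) / 4 = 11.2/4 = 2.8
  S = [[4, 1],
 [1, 2.8]].

Step 3 — invert S. det(S) = 4·2.8 - (1)² = 10.2.
  S^{-1} = (1/det) · [[d, -b], [-b, a]] = [[0.2745, -0.098],
 [-0.098, 0.3922]].

Step 4 — quadratic form (x̄ - mu_0)^T · S^{-1} · (x̄ - mu_0):
  S^{-1} · (x̄ - mu_0) = (0.1176, 0.5294),
  (x̄ - mu_0)^T · [...] = (1)·(0.1176) + (1.6)·(0.5294) = 0.9647.

Step 5 — scale by n: T² = 5 · 0.9647 = 4.8235.

T² ≈ 4.8235


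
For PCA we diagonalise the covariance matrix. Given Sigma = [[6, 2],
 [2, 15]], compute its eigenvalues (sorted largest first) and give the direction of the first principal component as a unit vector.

Step 1 — characteristic polynomial of 2×2 Sigma:
  det(Sigma - λI) = λ² - trace · λ + det = 0.
  trace = 6 + 15 = 21, det = 6·15 - (2)² = 86.
Step 2 — discriminant:
  Δ = trace² - 4·det = 441 - 344 = 97.
Step 3 — eigenvalues:
  λ = (trace ± √Δ)/2 = (21 ± 9.8489)/2,
  λ_1 = 15.4244,  λ_2 = 5.5756.

Step 4 — unit eigenvector for λ_1: solve (Sigma - λ_1 I)v = 0. First row:
  (6 - 15.4244)·v_x + (2)·v_y = 0, i.e. (-9.4244)·v_x + (2)·v_y = 0,
  so v ∝ (b, λ_1 - a) = (2, 9.4244) = u.
  ||u|| = √((2)² + (9.4244)²) = √(92.8199) ≈ 9.6343,
  v_1 = u/||u|| ≈ (0.2076, 0.9782) (||v_1|| = 1).

λ_1 = 15.4244,  λ_2 = 5.5756;  v_1 ≈ (0.2076, 0.9782)


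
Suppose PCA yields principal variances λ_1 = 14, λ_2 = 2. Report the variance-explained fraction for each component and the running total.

Step 1 — total variance = trace(Sigma) = Σ λ_i = 14 + 2 = 16.

Step 2 — fraction explained by component i = λ_i / Σ λ:
  PC1: 14/16 = 0.875
  PC2: 2/16 = 0.125

Step 3 — cumulative fraction after k components = (λ_1 + ... + λ_k) / Σ λ:
  k = 1: 14/16 = 0.875
  k = 2: (14 + 2)/16 = 16/16 = 1

Summary (fraction, with percent):

explained: PC1 0.875 (87.5%), PC2 0.125 (12.5%);  cumulative: 0.875, 1


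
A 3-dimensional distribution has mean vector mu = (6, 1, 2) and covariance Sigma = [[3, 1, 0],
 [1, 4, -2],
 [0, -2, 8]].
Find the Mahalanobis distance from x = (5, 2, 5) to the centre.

Step 1 — centre the observation: (x - mu) = (-1, 1, 3).

Step 2 — invert Sigma (cofactor / det for 3×3, or solve directly):
  Sigma^{-1} = [[0.3684, -0.1053, -0.0263],
 [-0.1053, 0.3158, 0.0789],
 [-0.0263, 0.0789, 0.1447]].

Step 3 — form the quadratic (x - mu)^T · Sigma^{-1} · (x - mu):
  Sigma^{-1} · (x - mu) = (-0.5526, 0.6579, 0.5395).
  (x - mu)^T · [Sigma^{-1} · (x - mu)] = (-1)·(-0.5526) + (1)·(0.6579) + (3)·(0.5395) = 2.8289.

Step 4 — take square root: d = √(2.8289) ≈ 1.6819.

d(x, mu) = √(2.8289) ≈ 1.6819


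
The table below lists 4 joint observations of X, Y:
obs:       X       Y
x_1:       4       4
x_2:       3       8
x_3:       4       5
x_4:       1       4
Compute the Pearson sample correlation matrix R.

Step 1 — column means:
  mean(X) = (4 + 3 + 4 + 1) / 4 = 12/4 = 3
  mean(Y) = (4 + 8 + 5 + 4) / 4 = 21/4 = 5.25

Step 2 — sample variances and covariances s[i,j] = (1/(n-1)) · Σ_k (x_{k,i} - mean_i) · (x_{k,j} - mean_j), with n-1 = 3:
  s[X,X] = ((1)·(1) + (0)·(0) + (1)·(1) + (-2)·(-2)) / 3 = 6/3 = 2
  s[X,Y] = ((1)·(-1.25) + (0)·(2.75) + (1)·(-0.25) + (-2)·(-1.25)) / 3 = 1/3 = 0.3333
  s[Y,Y] = ((-1.25)·(-1.25) + (2.75)·(2.75) + (-0.25)·(-0.25) + (-1.25)·(-1.25)) / 3 = 10.75/3 = 3.5833
  Sample standard deviations s_i = √(s[i,i]):
  s(X) = √(2) = 1.4142
  s(Y) = √(3.5833) = 1.893

Step 3 — r_{ij} = s_{ij} / (s_i · s_j):
  r[X,X] = 1 (diagonal).
  r[X,Y] = 0.3333 / (1.4142 · 1.893) = 0.3333 / 2.6771 = 0.1245
  r[Y,Y] = 1 (diagonal).

R is symmetric with unit diagonal. Assembling:

R = [[1, 0.1245],
 [0.1245, 1]]


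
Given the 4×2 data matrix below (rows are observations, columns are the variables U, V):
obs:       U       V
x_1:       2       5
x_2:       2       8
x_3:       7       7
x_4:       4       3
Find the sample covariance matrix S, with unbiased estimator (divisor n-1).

Step 1 — column means:
  mean(U) = (2 + 2 + 7 + 4) / 4 = 15/4 = 3.75
  mean(V) = (5 + 8 + 7 + 3) / 4 = 23/4 = 5.75

Step 2 — sample covariance S[i,j] = (1/(n-1)) · Σ_k (x_{k,i} - mean_i) · (x_{k,j} - mean_j), with n-1 = 3.
  S[U,U] = ((-1.75)·(-1.75) + (-1.75)·(-1.75) + (3.25)·(3.25) + (0.25)·(0.25)) / 3 = 16.75/3 = 5.5833
  S[U,V] = ((-1.75)·(-0.75) + (-1.75)·(2.25) + (3.25)·(1.25) + (0.25)·(-2.75)) / 3 = 0.75/3 = 0.25
  S[V,V] = ((-0.75)·(-0.75) + (2.25)·(2.25) + (1.25)·(1.25) + (-2.75)·(-2.75)) / 3 = 14.75/3 = 4.9167

S is symmetric (S[j,i] = S[i,j]). Assembling:

S = [[5.5833, 0.25],
 [0.25, 4.9167]]


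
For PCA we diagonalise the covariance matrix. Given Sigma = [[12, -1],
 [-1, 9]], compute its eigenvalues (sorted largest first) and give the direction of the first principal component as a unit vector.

Step 1 — characteristic polynomial of 2×2 Sigma:
  det(Sigma - λI) = λ² - trace · λ + det = 0.
  trace = 12 + 9 = 21, det = 12·9 - (-1)² = 107.
Step 2 — discriminant:
  Δ = trace² - 4·det = 441 - 428 = 13.
Step 3 — eigenvalues:
  λ = (trace ± √Δ)/2 = (21 ± 3.6056)/2,
  λ_1 = 12.3028,  λ_2 = 8.6972.

Step 4 — unit eigenvector for λ_1: solve (Sigma - λ_1 I)v = 0. First row:
  (12 - 12.3028)·v_x + (-1)·v_y = 0, i.e. (-0.3028)·v_x + (-1)·v_y = 0,
  so v ∝ (b, λ_1 - a) = (-1, 0.3028); multiply by -1 so the first entry is positive: u = (1, -0.3028).
  ||u|| = √((1)² + (-0.3028)²) = √(1.0917) ≈ 1.0448,
  v_1 = u/||u|| ≈ (0.9571, -0.2898) (||v_1|| = 1).

λ_1 = 12.3028,  λ_2 = 8.6972;  v_1 ≈ (0.9571, -0.2898)


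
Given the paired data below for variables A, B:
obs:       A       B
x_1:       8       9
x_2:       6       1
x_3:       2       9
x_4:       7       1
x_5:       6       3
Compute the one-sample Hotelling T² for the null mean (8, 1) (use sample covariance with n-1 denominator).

Step 1 — sample mean vector:
  mean(A) = (8 + 6 + 2 + 7 + 6) / 5 = 29/5 = 5.8
  mean(B) = (9 + 1 + 9 + 1 + 3) / 5 = 23/5 = 4.6
  x̄ = (5.8, 4.6),  deviation x̄ - mu_0 = (5.8, 4.6) - (8, 1) = (-2.2, 3.6).

Step 2 — sample covariance matrix, S[i,j] = (1/(n-1)) · Σ_k (x_{k,i} - mean_i) · (x_{k,j} - mean_j), divisor n-1 = 4:
  S[A,A] = ((2.2)·(2.2) + (0.2)·(0.2) + (-3.8)·(-3.8) + (1.2)·(1.2) + (0.2)·(0.2)) / 4 = 20.8/4 = 5.2
  S[A,B] = ((2.2)·(4.4) + (0.2)·(-3.6) + (-3.8)·(4.4) + (1.2)·(-3.6) + (0.2)·(-1.6)) / 4 = -12.4/4 = -3.1
  S[B,B] = ((4.4)·(4.4) + (-3.6)·(-3.6) + (4.4)·(4.4) + (-3.6)·(-3.6) + (-1.6)·(-1.6)) / 4 = 67.2/4 = 16.8
  S = [[5.2, -3.1],
 [-3.1, 16.8]].

Step 3 — invert S. det(S) = 5.2·16.8 - (-3.1)² = 77.75.
  S^{-1} = (1/det) · [[d, -b], [-b, a]] = [[0.2161, 0.0399],
 [0.0399, 0.0669]].

Step 4 — quadratic form (x̄ - mu_0)^T · S^{-1} · (x̄ - mu_0):
  S^{-1} · (x̄ - mu_0) = (-0.3318, 0.1531),
  (x̄ - mu_0)^T · [...] = (-2.2)·(-0.3318) + (3.6)·(0.1531) = 1.281.

Step 5 — scale by n: T² = 5 · 1.281 = 6.4051.

T² ≈ 6.4051


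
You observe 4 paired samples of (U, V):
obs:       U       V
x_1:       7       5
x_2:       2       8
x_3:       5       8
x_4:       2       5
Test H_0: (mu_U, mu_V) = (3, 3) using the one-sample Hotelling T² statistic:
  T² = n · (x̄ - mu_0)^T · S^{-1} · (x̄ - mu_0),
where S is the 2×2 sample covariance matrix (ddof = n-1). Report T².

Step 1 — sample mean vector:
  mean(U) = (7 + 2 + 5 + 2) / 4 = 16/4 = 4
  mean(V) = (5 + 8 + 8 + 5) / 4 = 26/4 = 6.5
  x̄ = (4, 6.5),  deviation x̄ - mu_0 = (4, 6.5) - (3, 3) = (1, 3.5).

Step 2 — sample covariance matrix, S[i,j] = (1/(n-1)) · Σ_k (x_{k,i} - mean_i) · (x_{k,j} - mean_j), divisor n-1 = 3:
  S[U,U] = ((3)·(3) + (-2)·(-2) + (1)·(1) + (-2)·(-2)) / 3 = 18/3 = 6
  S[U,V] = ((3)·(-1.5) + (-2)·(1.5) + (1)·(1.5) + (-2)·(-1.5)) / 3 = -3/3 = -1
  S[V,V] = ((-1.5)·(-1.5) + (1.5)·(1.5) + (1.5)·(1.5) + (-1.5)·(-1.5)) / 3 = 9/3 = 3
  S = [[6, -1],
 [-1, 3]].

Step 3 — invert S. det(S) = 6·3 - (-1)² = 17.
  S^{-1} = (1/det) · [[d, -b], [-b, a]] = [[0.1765, 0.0588],
 [0.0588, 0.3529]].

Step 4 — quadratic form (x̄ - mu_0)^T · S^{-1} · (x̄ - mu_0):
  S^{-1} · (x̄ - mu_0) = (0.3824, 1.2941),
  (x̄ - mu_0)^T · [...] = (1)·(0.3824) + (3.5)·(1.2941) = 4.9118.

Step 5 — scale by n: T² = 4 · 4.9118 = 19.6471.

T² ≈ 19.6471


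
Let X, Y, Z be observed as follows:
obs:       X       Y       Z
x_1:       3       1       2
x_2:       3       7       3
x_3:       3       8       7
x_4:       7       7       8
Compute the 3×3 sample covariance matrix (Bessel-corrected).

Step 1 — column means:
  mean(X) = (3 + 3 + 3 + 7) / 4 = 16/4 = 4
  mean(Y) = (1 + 7 + 8 + 7) / 4 = 23/4 = 5.75
  mean(Z) = (2 + 3 + 7 + 8) / 4 = 20/4 = 5

Step 2 — sample covariance S[i,j] = (1/(n-1)) · Σ_k (x_{k,i} - mean_i) · (x_{k,j} - mean_j), with n-1 = 3.
  S[X,X] = ((-1)·(-1) + (-1)·(-1) + (-1)·(-1) + (3)·(3)) / 3 = 12/3 = 4
  S[X,Y] = ((-1)·(-4.75) + (-1)·(1.25) + (-1)·(2.25) + (3)·(1.25)) / 3 = 5/3 = 1.6667
  S[X,Z] = ((-1)·(-3) + (-1)·(-2) + (-1)·(2) + (3)·(3)) / 3 = 12/3 = 4
  S[Y,Y] = ((-4.75)·(-4.75) + (1.25)·(1.25) + (2.25)·(2.25) + (1.25)·(1.25)) / 3 = 30.75/3 = 10.25
  S[Y,Z] = ((-4.75)·(-3) + (1.25)·(-2) + (2.25)·(2) + (1.25)·(3)) / 3 = 20/3 = 6.6667
  S[Z,Z] = ((-3)·(-3) + (-2)·(-2) + (2)·(2) + (3)·(3)) / 3 = 26/3 = 8.6667

S is symmetric (S[j,i] = S[i,j]). Assembling:

S = [[4, 1.6667, 4],
 [1.6667, 10.25, 6.6667],
 [4, 6.6667, 8.6667]]


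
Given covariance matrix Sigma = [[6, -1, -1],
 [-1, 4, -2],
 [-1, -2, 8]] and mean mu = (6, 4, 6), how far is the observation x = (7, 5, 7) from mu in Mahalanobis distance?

Step 1 — centre the observation: (x - mu) = (1, 1, 1).

Step 2 — invert Sigma (cofactor / det for 3×3, or solve directly):
  Sigma^{-1} = [[0.1842, 0.0658, 0.0395],
 [0.0658, 0.3092, 0.0855],
 [0.0395, 0.0855, 0.1513]].

Step 3 — form the quadratic (x - mu)^T · Sigma^{-1} · (x - mu):
  Sigma^{-1} · (x - mu) = (0.2895, 0.4605, 0.2763).
  (x - mu)^T · [Sigma^{-1} · (x - mu)] = (1)·(0.2895) + (1)·(0.4605) + (1)·(0.2763) = 1.0263.

Step 4 — take square root: d = √(1.0263) ≈ 1.0131.

d(x, mu) = √(1.0263) ≈ 1.0131


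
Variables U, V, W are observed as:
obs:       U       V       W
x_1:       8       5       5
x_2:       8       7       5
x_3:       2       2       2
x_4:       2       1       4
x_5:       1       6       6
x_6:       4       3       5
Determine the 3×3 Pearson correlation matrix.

Step 1 — column means:
  mean(U) = (8 + 8 + 2 + 2 + 1 + 4) / 6 = 25/6 = 4.1667
  mean(V) = (5 + 7 + 2 + 1 + 6 + 3) / 6 = 24/6 = 4
  mean(W) = (5 + 5 + 2 + 4 + 6 + 5) / 6 = 27/6 = 4.5

Step 2 — sample variances and covariances s[i,j] = (1/(n-1)) · Σ_k (x_{k,i} - mean_i) · (x_{k,j} - mean_j), with n-1 = 5:
  s[U,U] = ((3.8333)·(3.8333) + (3.8333)·(3.8333) + (-2.1667)·(-2.1667) + (-2.1667)·(-2.1667) + (-3.1667)·(-3.1667) + (-0.1667)·(-0.1667)) / 5 = 48.8333/5 = 9.7667
  s[U,V] = ((3.8333)·(1) + (3.8333)·(3) + (-2.1667)·(-2) + (-2.1667)·(-3) + (-3.1667)·(2) + (-0.1667)·(-1)) / 5 = 20/5 = 4
  s[U,W] = ((3.8333)·(0.5) + (3.8333)·(0.5) + (-2.1667)·(-2.5) + (-2.1667)·(-0.5) + (-3.1667)·(1.5) + (-0.1667)·(0.5)) / 5 = 5.5/5 = 1.1
  s[V,V] = ((1)·(1) + (3)·(3) + (-2)·(-2) + (-3)·(-3) + (2)·(2) + (-1)·(-1)) / 5 = 28/5 = 5.6
  s[V,W] = ((1)·(0.5) + (3)·(0.5) + (-2)·(-2.5) + (-3)·(-0.5) + (2)·(1.5) + (-1)·(0.5)) / 5 = 11/5 = 2.2
  s[W,W] = ((0.5)·(0.5) + (0.5)·(0.5) + (-2.5)·(-2.5) + (-0.5)·(-0.5) + (1.5)·(1.5) + (0.5)·(0.5)) / 5 = 9.5/5 = 1.9
  Sample standard deviations s_i = √(s[i,i]):
  s(U) = √(9.7667) = 3.1252
  s(V) = √(5.6) = 2.3664
  s(W) = √(1.9) = 1.3784

Step 3 — r_{ij} = s_{ij} / (s_i · s_j):
  r[U,U] = 1 (diagonal).
  r[U,V] = 4 / (3.1252 · 2.3664) = 4 / 7.3955 = 0.5409
  r[U,W] = 1.1 / (3.1252 · 1.3784) = 1.1 / 4.3077 = 0.2554
  r[V,V] = 1 (diagonal).
  r[V,W] = 2.2 / (2.3664 · 1.3784) = 2.2 / 3.2619 = 0.6745
  r[W,W] = 1 (diagonal).

R is symmetric with unit diagonal. Assembling:

R = [[1, 0.5409, 0.2554],
 [0.5409, 1, 0.6745],
 [0.2554, 0.6745, 1]]


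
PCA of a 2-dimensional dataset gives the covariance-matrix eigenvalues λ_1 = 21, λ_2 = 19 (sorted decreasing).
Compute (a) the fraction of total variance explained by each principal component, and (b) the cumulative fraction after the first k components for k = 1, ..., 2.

Step 1 — total variance = trace(Sigma) = Σ λ_i = 21 + 19 = 40.

Step 2 — fraction explained by component i = λ_i / Σ λ:
  PC1: 21/40 = 0.525
  PC2: 19/40 = 0.475

Step 3 — cumulative fraction after k components = (λ_1 + ... + λ_k) / Σ λ:
  k = 1: 21/40 = 0.525
  k = 2: (21 + 19)/40 = 40/40 = 1

Summary (fraction, with percent):

explained: PC1 0.525 (52.5%), PC2 0.475 (47.5%);  cumulative: 0.525, 1


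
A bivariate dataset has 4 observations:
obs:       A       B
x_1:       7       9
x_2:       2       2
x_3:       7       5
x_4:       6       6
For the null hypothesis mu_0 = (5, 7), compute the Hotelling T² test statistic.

Step 1 — sample mean vector:
  mean(A) = (7 + 2 + 7 + 6) / 4 = 22/4 = 5.5
  mean(B) = (9 + 2 + 5 + 6) / 4 = 22/4 = 5.5
  x̄ = (5.5, 5.5),  deviation x̄ - mu_0 = (5.5, 5.5) - (5, 7) = (0.5, -1.5).

Step 2 — sample covariance matrix, S[i,j] = (1/(n-1)) · Σ_k (x_{k,i} - mean_i) · (x_{k,j} - mean_j), divisor n-1 = 3:
  S[A,A] = ((1.5)·(1.5) + (-3.5)·(-3.5) + (1.5)·(1.5) + (0.5)·(0.5)) / 3 = 17/3 = 5.6667
  S[A,B] = ((1.5)·(3.5) + (-3.5)·(-3.5) + (1.5)·(-0.5) + (0.5)·(0.5)) / 3 = 17/3 = 5.6667
  S[B,B] = ((3.5)·(3.5) + (-3.5)·(-3.5) + (-0.5)·(-0.5) + (0.5)·(0.5)) / 3 = 25/3 = 8.3333
  S = [[5.6667, 5.6667],
 [5.6667, 8.3333]].

Step 3 — invert S. det(S) = 5.6667·8.3333 - (5.6667)² = 15.1111.
  S^{-1} = (1/det) · [[d, -b], [-b, a]] = [[0.5515, -0.375],
 [-0.375, 0.375]].

Step 4 — quadratic form (x̄ - mu_0)^T · S^{-1} · (x̄ - mu_0):
  S^{-1} · (x̄ - mu_0) = (0.8382, -0.75),
  (x̄ - mu_0)^T · [...] = (0.5)·(0.8382) + (-1.5)·(-0.75) = 1.5441.

Step 5 — scale by n: T² = 4 · 1.5441 = 6.1765.

T² ≈ 6.1765


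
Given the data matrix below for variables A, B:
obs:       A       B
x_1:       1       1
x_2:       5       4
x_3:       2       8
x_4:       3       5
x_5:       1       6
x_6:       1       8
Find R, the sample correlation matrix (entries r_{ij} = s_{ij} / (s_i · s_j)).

Step 1 — column means:
  mean(A) = (1 + 5 + 2 + 3 + 1 + 1) / 6 = 13/6 = 2.1667
  mean(B) = (1 + 4 + 8 + 5 + 6 + 8) / 6 = 32/6 = 5.3333

Step 2 — sample variances and covariances s[i,j] = (1/(n-1)) · Σ_k (x_{k,i} - mean_i) · (x_{k,j} - mean_j), with n-1 = 5:
  s[A,A] = ((-1.1667)·(-1.1667) + (2.8333)·(2.8333) + (-0.1667)·(-0.1667) + (0.8333)·(0.8333) + (-1.1667)·(-1.1667) + (-1.1667)·(-1.1667)) / 5 = 12.8333/5 = 2.5667
  s[A,B] = ((-1.1667)·(-4.3333) + (2.8333)·(-1.3333) + (-0.1667)·(2.6667) + (0.8333)·(-0.3333) + (-1.1667)·(0.6667) + (-1.1667)·(2.6667)) / 5 = -3.3333/5 = -0.6667
  s[B,B] = ((-4.3333)·(-4.3333) + (-1.3333)·(-1.3333) + (2.6667)·(2.6667) + (-0.3333)·(-0.3333) + (0.6667)·(0.6667) + (2.6667)·(2.6667)) / 5 = 35.3333/5 = 7.0667
  Sample standard deviations s_i = √(s[i,i]):
  s(A) = √(2.5667) = 1.6021
  s(B) = √(7.0667) = 2.6583

Step 3 — r_{ij} = s_{ij} / (s_i · s_j):
  r[A,A] = 1 (diagonal).
  r[A,B] = -0.6667 / (1.6021 · 2.6583) = -0.6667 / 4.2588 = -0.1565
  r[B,B] = 1 (diagonal).

R is symmetric with unit diagonal. Assembling:

R = [[1, -0.1565],
 [-0.1565, 1]]


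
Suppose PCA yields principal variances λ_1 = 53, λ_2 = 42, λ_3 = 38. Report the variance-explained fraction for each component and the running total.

Step 1 — total variance = trace(Sigma) = Σ λ_i = 53 + 42 + 38 = 133.

Step 2 — fraction explained by component i = λ_i / Σ λ:
  PC1: 53/133 = 0.3985
  PC2: 42/133 = 0.3158
  PC3: 38/133 = 0.2857

Step 3 — cumulative fraction after k components = (λ_1 + ... + λ_k) / Σ λ:
  k = 1: 53/133 = 0.3985
  k = 2: (53 + 42)/133 = 95/133 = 0.7143
  k = 3: (53 + 42 + 38)/133 = 133/133 = 1

Summary (fraction, with percent):

explained: PC1 0.3985 (39.85%), PC2 0.3158 (31.58%), PC3 0.2857 (28.57%);  cumulative: 0.3985, 0.7143, 1


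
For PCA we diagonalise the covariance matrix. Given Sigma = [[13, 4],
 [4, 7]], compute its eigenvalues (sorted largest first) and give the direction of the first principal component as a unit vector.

Step 1 — characteristic polynomial of 2×2 Sigma:
  det(Sigma - λI) = λ² - trace · λ + det = 0.
  trace = 13 + 7 = 20, det = 13·7 - (4)² = 75.
Step 2 — discriminant:
  Δ = trace² - 4·det = 400 - 300 = 100.
Step 3 — eigenvalues:
  λ = (trace ± √Δ)/2 = (20 ± 10)/2,
  λ_1 = 15,  λ_2 = 5.

Step 4 — unit eigenvector for λ_1: solve (Sigma - λ_1 I)v = 0. First row:
  (13 - 15)·v_x + (4)·v_y = 0, i.e. (-2)·v_x + (4)·v_y = 0,
  so v ∝ (b, λ_1 - a) = (4, 2) = u.
  ||u|| = √((4)² + (2)²) = √(20) ≈ 4.4721,
  v_1 = u/||u|| ≈ (0.8944, 0.4472) (||v_1|| = 1).

λ_1 = 15,  λ_2 = 5;  v_1 ≈ (0.8944, 0.4472)


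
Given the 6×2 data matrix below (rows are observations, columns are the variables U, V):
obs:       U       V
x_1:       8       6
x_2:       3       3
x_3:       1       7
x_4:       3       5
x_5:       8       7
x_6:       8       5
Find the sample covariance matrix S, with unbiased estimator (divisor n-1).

Step 1 — column means:
  mean(U) = (8 + 3 + 1 + 3 + 8 + 8) / 6 = 31/6 = 5.1667
  mean(V) = (6 + 3 + 7 + 5 + 7 + 5) / 6 = 33/6 = 5.5

Step 2 — sample covariance S[i,j] = (1/(n-1)) · Σ_k (x_{k,i} - mean_i) · (x_{k,j} - mean_j), with n-1 = 5.
  S[U,U] = ((2.8333)·(2.8333) + (-2.1667)·(-2.1667) + (-4.1667)·(-4.1667) + (-2.1667)·(-2.1667) + (2.8333)·(2.8333) + (2.8333)·(2.8333)) / 5 = 50.8333/5 = 10.1667
  S[U,V] = ((2.8333)·(0.5) + (-2.1667)·(-2.5) + (-4.1667)·(1.5) + (-2.1667)·(-0.5) + (2.8333)·(1.5) + (2.8333)·(-0.5)) / 5 = 4.5/5 = 0.9
  S[V,V] = ((0.5)·(0.5) + (-2.5)·(-2.5) + (1.5)·(1.5) + (-0.5)·(-0.5) + (1.5)·(1.5) + (-0.5)·(-0.5)) / 5 = 11.5/5 = 2.3

S is symmetric (S[j,i] = S[i,j]). Assembling:

S = [[10.1667, 0.9],
 [0.9, 2.3]]


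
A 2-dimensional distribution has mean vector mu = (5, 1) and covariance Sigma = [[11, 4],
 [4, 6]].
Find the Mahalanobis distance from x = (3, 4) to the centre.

Step 1 — centre the observation: (x - mu) = (-2, 3).

Step 2 — invert Sigma. det(Sigma) = 11·6 - (4)² = 50.
  Sigma^{-1} = (1/det) · [[d, -b], [-b, a]] = [[0.12, -0.08],
 [-0.08, 0.22]].

Step 3 — form the quadratic (x - mu)^T · Sigma^{-1} · (x - mu):
  Sigma^{-1} · (x - mu) = (-0.48, 0.82).
  (x - mu)^T · [Sigma^{-1} · (x - mu)] = (-2)·(-0.48) + (3)·(0.82) = 3.42.

Step 4 — take square root: d = √(3.42) ≈ 1.8493.

d(x, mu) = √(3.42) ≈ 1.8493


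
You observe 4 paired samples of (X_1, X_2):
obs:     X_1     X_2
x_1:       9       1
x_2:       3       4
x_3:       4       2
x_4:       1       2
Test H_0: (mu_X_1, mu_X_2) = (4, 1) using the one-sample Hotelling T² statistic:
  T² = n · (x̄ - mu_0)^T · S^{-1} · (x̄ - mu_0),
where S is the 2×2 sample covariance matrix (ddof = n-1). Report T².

Step 1 — sample mean vector:
  mean(X_1) = (9 + 3 + 4 + 1) / 4 = 17/4 = 4.25
  mean(X_2) = (1 + 4 + 2 + 2) / 4 = 9/4 = 2.25
  x̄ = (4.25, 2.25),  deviation x̄ - mu_0 = (4.25, 2.25) - (4, 1) = (0.25, 1.25).

Step 2 — sample covariance matrix, S[i,j] = (1/(n-1)) · Σ_k (x_{k,i} - mean_i) · (x_{k,j} - mean_j), divisor n-1 = 3:
  S[X_1,X_1] = ((4.75)·(4.75) + (-1.25)·(-1.25) + (-0.25)·(-0.25) + (-3.25)·(-3.25)) / 3 = 34.75/3 = 11.5833
  S[X_1,X_2] = ((4.75)·(-1.25) + (-1.25)·(1.75) + (-0.25)·(-0.25) + (-3.25)·(-0.25)) / 3 = -7.25/3 = -2.4167
  S[X_2,X_2] = ((-1.25)·(-1.25) + (1.75)·(1.75) + (-0.25)·(-0.25) + (-0.25)·(-0.25)) / 3 = 4.75/3 = 1.5833
  S = [[11.5833, -2.4167],
 [-2.4167, 1.5833]].

Step 3 — invert S. det(S) = 11.5833·1.5833 - (-2.4167)² = 12.5.
  S^{-1} = (1/det) · [[d, -b], [-b, a]] = [[0.1267, 0.1933],
 [0.1933, 0.9267]].

Step 4 — quadratic form (x̄ - mu_0)^T · S^{-1} · (x̄ - mu_0):
  S^{-1} · (x̄ - mu_0) = (0.2733, 1.2067),
  (x̄ - mu_0)^T · [...] = (0.25)·(0.2733) + (1.25)·(1.2067) = 1.5767.

Step 5 — scale by n: T² = 4 · 1.5767 = 6.3067.

T² ≈ 6.3067


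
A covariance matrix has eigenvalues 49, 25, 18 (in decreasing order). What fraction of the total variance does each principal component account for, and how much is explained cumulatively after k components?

Step 1 — total variance = trace(Sigma) = Σ λ_i = 49 + 25 + 18 = 92.

Step 2 — fraction explained by component i = λ_i / Σ λ:
  PC1: 49/92 = 0.5326
  PC2: 25/92 = 0.2717
  PC3: 18/92 = 0.1957

Step 3 — cumulative fraction after k components = (λ_1 + ... + λ_k) / Σ λ:
  k = 1: 49/92 = 0.5326
  k = 2: (49 + 25)/92 = 74/92 = 0.8043
  k = 3: (49 + 25 + 18)/92 = 92/92 = 1

Summary (fraction, with percent):

explained: PC1 0.5326 (53.26%), PC2 0.2717 (27.17%), PC3 0.1957 (19.57%);  cumulative: 0.5326, 0.8043, 1


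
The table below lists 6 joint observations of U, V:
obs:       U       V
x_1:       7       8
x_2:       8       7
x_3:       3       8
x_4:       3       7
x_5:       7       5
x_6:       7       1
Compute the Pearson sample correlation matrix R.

Step 1 — column means:
  mean(U) = (7 + 8 + 3 + 3 + 7 + 7) / 6 = 35/6 = 5.8333
  mean(V) = (8 + 7 + 8 + 7 + 5 + 1) / 6 = 36/6 = 6

Step 2 — sample variances and covariances s[i,j] = (1/(n-1)) · Σ_k (x_{k,i} - mean_i) · (x_{k,j} - mean_j), with n-1 = 5:
  s[U,U] = ((1.1667)·(1.1667) + (2.1667)·(2.1667) + (-2.8333)·(-2.8333) + (-2.8333)·(-2.8333) + (1.1667)·(1.1667) + (1.1667)·(1.1667)) / 5 = 24.8333/5 = 4.9667
  s[U,V] = ((1.1667)·(2) + (2.1667)·(1) + (-2.8333)·(2) + (-2.8333)·(1) + (1.1667)·(-1) + (1.1667)·(-5)) / 5 = -11/5 = -2.2
  s[V,V] = ((2)·(2) + (1)·(1) + (2)·(2) + (1)·(1) + (-1)·(-1) + (-5)·(-5)) / 5 = 36/5 = 7.2
  Sample standard deviations s_i = √(s[i,i]):
  s(U) = √(4.9667) = 2.2286
  s(V) = √(7.2) = 2.6833

Step 3 — r_{ij} = s_{ij} / (s_i · s_j):
  r[U,U] = 1 (diagonal).
  r[U,V] = -2.2 / (2.2286 · 2.6833) = -2.2 / 5.98 = -0.3679
  r[V,V] = 1 (diagonal).

R is symmetric with unit diagonal. Assembling:

R = [[1, -0.3679],
 [-0.3679, 1]]


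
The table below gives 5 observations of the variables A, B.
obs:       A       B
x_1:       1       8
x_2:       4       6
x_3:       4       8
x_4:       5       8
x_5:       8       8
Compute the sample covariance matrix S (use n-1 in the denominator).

Step 1 — column means:
  mean(A) = (1 + 4 + 4 + 5 + 8) / 5 = 22/5 = 4.4
  mean(B) = (8 + 6 + 8 + 8 + 8) / 5 = 38/5 = 7.6

Step 2 — sample covariance S[i,j] = (1/(n-1)) · Σ_k (x_{k,i} - mean_i) · (x_{k,j} - mean_j), with n-1 = 4.
  S[A,A] = ((-3.4)·(-3.4) + (-0.4)·(-0.4) + (-0.4)·(-0.4) + (0.6)·(0.6) + (3.6)·(3.6)) / 4 = 25.2/4 = 6.3
  S[A,B] = ((-3.4)·(0.4) + (-0.4)·(-1.6) + (-0.4)·(0.4) + (0.6)·(0.4) + (3.6)·(0.4)) / 4 = 0.8/4 = 0.2
  S[B,B] = ((0.4)·(0.4) + (-1.6)·(-1.6) + (0.4)·(0.4) + (0.4)·(0.4) + (0.4)·(0.4)) / 4 = 3.2/4 = 0.8

S is symmetric (S[j,i] = S[i,j]). Assembling:

S = [[6.3, 0.2],
 [0.2, 0.8]]


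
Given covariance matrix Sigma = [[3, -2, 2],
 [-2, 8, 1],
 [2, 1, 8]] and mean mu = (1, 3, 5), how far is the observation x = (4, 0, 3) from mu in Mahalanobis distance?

Step 1 — centre the observation: (x - mu) = (3, -3, -2).

Step 2 — invert Sigma (cofactor / det for 3×3, or solve directly):
  Sigma^{-1} = [[0.5385, 0.1538, -0.1538],
 [0.1538, 0.1709, -0.0598],
 [-0.1538, -0.0598, 0.1709]].

Step 3 — form the quadratic (x - mu)^T · Sigma^{-1} · (x - mu):
  Sigma^{-1} · (x - mu) = (1.4615, 0.0684, -0.6239).
  (x - mu)^T · [Sigma^{-1} · (x - mu)] = (3)·(1.4615) + (-3)·(0.0684) + (-2)·(-0.6239) = 5.4274.

Step 4 — take square root: d = √(5.4274) ≈ 2.3297.

d(x, mu) = √(5.4274) ≈ 2.3297


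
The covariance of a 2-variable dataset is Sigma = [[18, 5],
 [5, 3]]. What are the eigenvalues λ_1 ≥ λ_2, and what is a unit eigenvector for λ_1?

Step 1 — characteristic polynomial of 2×2 Sigma:
  det(Sigma - λI) = λ² - trace · λ + det = 0.
  trace = 18 + 3 = 21, det = 18·3 - (5)² = 29.
Step 2 — discriminant:
  Δ = trace² - 4·det = 441 - 116 = 325.
Step 3 — eigenvalues:
  λ = (trace ± √Δ)/2 = (21 ± 18.0278)/2,
  λ_1 = 19.5139,  λ_2 = 1.4861.

Step 4 — unit eigenvector for λ_1: solve (Sigma - λ_1 I)v = 0. First row:
  (18 - 19.5139)·v_x + (5)·v_y = 0, i.e. (-1.5139)·v_x + (5)·v_y = 0,
  so v ∝ (b, λ_1 - a) = (5, 1.5139) = u.
  ||u|| = √((5)² + (1.5139)²) = √(27.2918) ≈ 5.2242,
  v_1 = u/||u|| ≈ (0.9571, 0.2898) (||v_1|| = 1).

λ_1 = 19.5139,  λ_2 = 1.4861;  v_1 ≈ (0.9571, 0.2898)


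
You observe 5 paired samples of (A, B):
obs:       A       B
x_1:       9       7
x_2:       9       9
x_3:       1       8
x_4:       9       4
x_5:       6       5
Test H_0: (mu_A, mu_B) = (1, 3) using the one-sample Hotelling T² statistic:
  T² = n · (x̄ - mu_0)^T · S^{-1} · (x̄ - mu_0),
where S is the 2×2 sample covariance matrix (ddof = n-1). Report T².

Step 1 — sample mean vector:
  mean(A) = (9 + 9 + 1 + 9 + 6) / 5 = 34/5 = 6.8
  mean(B) = (7 + 9 + 8 + 4 + 5) / 5 = 33/5 = 6.6
  x̄ = (6.8, 6.6),  deviation x̄ - mu_0 = (6.8, 6.6) - (1, 3) = (5.8, 3.6).

Step 2 — sample covariance matrix, S[i,j] = (1/(n-1)) · Σ_k (x_{k,i} - mean_i) · (x_{k,j} - mean_j), divisor n-1 = 4:
  S[A,A] = ((2.2)·(2.2) + (2.2)·(2.2) + (-5.8)·(-5.8) + (2.2)·(2.2) + (-0.8)·(-0.8)) / 4 = 48.8/4 = 12.2
  S[A,B] = ((2.2)·(0.4) + (2.2)·(2.4) + (-5.8)·(1.4) + (2.2)·(-2.6) + (-0.8)·(-1.6)) / 4 = -6.4/4 = -1.6
  S[B,B] = ((0.4)·(0.4) + (2.4)·(2.4) + (1.4)·(1.4) + (-2.6)·(-2.6) + (-1.6)·(-1.6)) / 4 = 17.2/4 = 4.3
  S = [[12.2, -1.6],
 [-1.6, 4.3]].

Step 3 — invert S. det(S) = 12.2·4.3 - (-1.6)² = 49.9.
  S^{-1} = (1/det) · [[d, -b], [-b, a]] = [[0.0862, 0.0321],
 [0.0321, 0.2445]].

Step 4 — quadratic form (x̄ - mu_0)^T · S^{-1} · (x̄ - mu_0):
  S^{-1} · (x̄ - mu_0) = (0.6152, 1.0661),
  (x̄ - mu_0)^T · [...] = (5.8)·(0.6152) + (3.6)·(1.0661) = 7.4064.

Step 5 — scale by n: T² = 5 · 7.4064 = 37.0321.

T² ≈ 37.0321


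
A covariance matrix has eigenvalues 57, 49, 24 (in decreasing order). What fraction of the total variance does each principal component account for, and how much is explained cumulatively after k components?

Step 1 — total variance = trace(Sigma) = Σ λ_i = 57 + 49 + 24 = 130.

Step 2 — fraction explained by component i = λ_i / Σ λ:
  PC1: 57/130 = 0.4385
  PC2: 49/130 = 0.3769
  PC3: 24/130 = 0.1846

Step 3 — cumulative fraction after k components = (λ_1 + ... + λ_k) / Σ λ:
  k = 1: 57/130 = 0.4385
  k = 2: (57 + 49)/130 = 106/130 = 0.8154
  k = 3: (57 + 49 + 24)/130 = 130/130 = 1

Summary (fraction, with percent):

explained: PC1 0.4385 (43.85%), PC2 0.3769 (37.69%), PC3 0.1846 (18.46%);  cumulative: 0.4385, 0.8154, 1


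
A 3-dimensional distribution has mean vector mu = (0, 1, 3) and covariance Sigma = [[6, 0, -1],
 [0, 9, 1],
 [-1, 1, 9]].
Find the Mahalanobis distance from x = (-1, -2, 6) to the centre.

Step 1 — centre the observation: (x - mu) = (-1, -3, 3).

Step 2 — invert Sigma (cofactor / det for 3×3, or solve directly):
  Sigma^{-1} = [[0.1699, -0.0021, 0.0191],
 [-0.0021, 0.1125, -0.0127],
 [0.0191, -0.0127, 0.1146]].

Step 3 — form the quadratic (x - mu)^T · Sigma^{-1} · (x - mu):
  Sigma^{-1} · (x - mu) = (-0.1062, -0.3737, 0.3631).
  (x - mu)^T · [Sigma^{-1} · (x - mu)] = (-1)·(-0.1062) + (-3)·(-0.3737) + (3)·(0.3631) = 2.3163.

Step 4 — take square root: d = √(2.3163) ≈ 1.522.

d(x, mu) = √(2.3163) ≈ 1.522


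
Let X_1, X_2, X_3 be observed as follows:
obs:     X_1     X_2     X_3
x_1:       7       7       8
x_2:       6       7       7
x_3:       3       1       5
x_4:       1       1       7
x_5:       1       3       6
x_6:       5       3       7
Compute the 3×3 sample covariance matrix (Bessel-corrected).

Step 1 — column means:
  mean(X_1) = (7 + 6 + 3 + 1 + 1 + 5) / 6 = 23/6 = 3.8333
  mean(X_2) = (7 + 7 + 1 + 1 + 3 + 3) / 6 = 22/6 = 3.6667
  mean(X_3) = (8 + 7 + 5 + 7 + 6 + 7) / 6 = 40/6 = 6.6667

Step 2 — sample covariance S[i,j] = (1/(n-1)) · Σ_k (x_{k,i} - mean_i) · (x_{k,j} - mean_j), with n-1 = 5.
  S[X_1,X_1] = ((3.1667)·(3.1667) + (2.1667)·(2.1667) + (-0.8333)·(-0.8333) + (-2.8333)·(-2.8333) + (-2.8333)·(-2.8333) + (1.1667)·(1.1667)) / 5 = 32.8333/5 = 6.5667
  S[X_1,X_2] = ((3.1667)·(3.3333) + (2.1667)·(3.3333) + (-0.8333)·(-2.6667) + (-2.8333)·(-2.6667) + (-2.8333)·(-0.6667) + (1.1667)·(-0.6667)) / 5 = 28.6667/5 = 5.7333
  S[X_1,X_3] = ((3.1667)·(1.3333) + (2.1667)·(0.3333) + (-0.8333)·(-1.6667) + (-2.8333)·(0.3333) + (-2.8333)·(-0.6667) + (1.1667)·(0.3333)) / 5 = 7.6667/5 = 1.5333
  S[X_2,X_2] = ((3.3333)·(3.3333) + (3.3333)·(3.3333) + (-2.6667)·(-2.6667) + (-2.6667)·(-2.6667) + (-0.6667)·(-0.6667) + (-0.6667)·(-0.6667)) / 5 = 37.3333/5 = 7.4667
  S[X_2,X_3] = ((3.3333)·(1.3333) + (3.3333)·(0.3333) + (-2.6667)·(-1.6667) + (-2.6667)·(0.3333) + (-0.6667)·(-0.6667) + (-0.6667)·(0.3333)) / 5 = 9.3333/5 = 1.8667
  S[X_3,X_3] = ((1.3333)·(1.3333) + (0.3333)·(0.3333) + (-1.6667)·(-1.6667) + (0.3333)·(0.3333) + (-0.6667)·(-0.6667) + (0.3333)·(0.3333)) / 5 = 5.3333/5 = 1.0667

S is symmetric (S[j,i] = S[i,j]). Assembling:

S = [[6.5667, 5.7333, 1.5333],
 [5.7333, 7.4667, 1.8667],
 [1.5333, 1.8667, 1.0667]]


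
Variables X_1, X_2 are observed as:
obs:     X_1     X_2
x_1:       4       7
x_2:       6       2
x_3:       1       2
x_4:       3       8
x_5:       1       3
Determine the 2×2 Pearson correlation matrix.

Step 1 — column means:
  mean(X_1) = (4 + 6 + 1 + 3 + 1) / 5 = 15/5 = 3
  mean(X_2) = (7 + 2 + 2 + 8 + 3) / 5 = 22/5 = 4.4

Step 2 — sample variances and covariances s[i,j] = (1/(n-1)) · Σ_k (x_{k,i} - mean_i) · (x_{k,j} - mean_j), with n-1 = 4:
  s[X_1,X_1] = ((1)·(1) + (3)·(3) + (-2)·(-2) + (0)·(0) + (-2)·(-2)) / 4 = 18/4 = 4.5
  s[X_1,X_2] = ((1)·(2.6) + (3)·(-2.4) + (-2)·(-2.4) + (0)·(3.6) + (-2)·(-1.4)) / 4 = 3/4 = 0.75
  s[X_2,X_2] = ((2.6)·(2.6) + (-2.4)·(-2.4) + (-2.4)·(-2.4) + (3.6)·(3.6) + (-1.4)·(-1.4)) / 4 = 33.2/4 = 8.3
  Sample standard deviations s_i = √(s[i,i]):
  s(X_1) = √(4.5) = 2.1213
  s(X_2) = √(8.3) = 2.881

Step 3 — r_{ij} = s_{ij} / (s_i · s_j):
  r[X_1,X_1] = 1 (diagonal).
  r[X_1,X_2] = 0.75 / (2.1213 · 2.881) = 0.75 / 6.1115 = 0.1227
  r[X_2,X_2] = 1 (diagonal).

R is symmetric with unit diagonal. Assembling:

R = [[1, 0.1227],
 [0.1227, 1]]
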